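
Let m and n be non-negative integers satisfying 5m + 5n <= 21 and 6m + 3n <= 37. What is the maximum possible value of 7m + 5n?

Relaxing integrality, the LP optimum is 29.40 at (m,n) = (4.2, 0), which is not an integer point.
(m,n)=(4,0): 5·4+5·0=20≤21, 6·4+3·0=24≤37, objective 28.
(m,n)=(3,1): 5·3+5·1=20≤21, 6·3+3·1=21≤37, objective 26.
(m,n)=(3,0): 5·3+5·0=15≤21, 6·3+3·0=18≤37, objective 21.
No feasible integer point exceeds 28.

28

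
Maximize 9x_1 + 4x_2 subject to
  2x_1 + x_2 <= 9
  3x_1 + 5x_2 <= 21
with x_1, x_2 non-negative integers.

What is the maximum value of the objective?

The continuous relaxation peaks at (4.5, 0) with value 40.50; rounding to a feasible lattice point costs some objective.
(x_1,x_2)=(4,1): 2·4+1·1=9≤9, 3·4+5·1=17≤21, objective 40.
(x_1,x_2)=(4,0): 2·4+1·0=8≤9, 3·4+5·0=12≤21, objective 36.
Maximum is 40 at (x_1,x_2)=(4,1).

40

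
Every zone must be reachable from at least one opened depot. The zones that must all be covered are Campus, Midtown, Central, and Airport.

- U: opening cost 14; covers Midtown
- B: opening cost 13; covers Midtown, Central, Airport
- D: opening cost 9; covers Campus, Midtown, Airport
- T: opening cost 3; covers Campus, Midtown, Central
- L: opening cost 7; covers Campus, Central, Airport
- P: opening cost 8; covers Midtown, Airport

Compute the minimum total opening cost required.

Choose T and L: together they cover Campus, Midtown, Central, Airport — every zone.
Total opening cost: 3 + 7 = 10.
No cover costs less than 10.

10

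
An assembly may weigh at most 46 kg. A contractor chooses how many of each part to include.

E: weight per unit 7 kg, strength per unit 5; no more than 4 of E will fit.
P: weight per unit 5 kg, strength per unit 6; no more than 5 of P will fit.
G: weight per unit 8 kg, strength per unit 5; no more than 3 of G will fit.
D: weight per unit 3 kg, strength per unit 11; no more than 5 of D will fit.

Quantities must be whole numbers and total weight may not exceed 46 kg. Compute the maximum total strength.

This is a bounded integer knapsack.
Take 5×P and 5×D: weight 40 ≤ 46, strength 5·6 + 5·11 = 85.
D has the best ratio (11/3) and is taken to its limit of 5; remaining capacity is filled optimally with the others.

85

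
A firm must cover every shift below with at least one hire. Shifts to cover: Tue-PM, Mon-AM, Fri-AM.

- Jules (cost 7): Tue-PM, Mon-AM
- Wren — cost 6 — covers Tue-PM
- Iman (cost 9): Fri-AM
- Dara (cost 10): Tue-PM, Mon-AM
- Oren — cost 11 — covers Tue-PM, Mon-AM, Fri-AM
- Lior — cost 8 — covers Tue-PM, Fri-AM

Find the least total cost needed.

11

The greedy cost-per-new-shift heuristic would pick Jules and Lior for 15, but a cheaper cover exists.
Oren alone covers Tue-PM, Mon-AM, Fri-AM — every shift.
Total cost: 11.
No cover costs less than 11.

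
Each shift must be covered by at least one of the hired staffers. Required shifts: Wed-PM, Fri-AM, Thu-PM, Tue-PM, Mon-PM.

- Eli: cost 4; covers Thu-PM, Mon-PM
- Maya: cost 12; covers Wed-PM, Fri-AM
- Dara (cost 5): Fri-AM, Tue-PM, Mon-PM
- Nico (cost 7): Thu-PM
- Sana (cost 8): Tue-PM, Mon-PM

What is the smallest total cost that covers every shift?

Choose Eli, Maya, and Dara: together they cover Wed-PM, Fri-AM, Thu-PM, Tue-PM, Mon-PM — every shift.
Total cost: 4 + 12 + 5 = 21.

21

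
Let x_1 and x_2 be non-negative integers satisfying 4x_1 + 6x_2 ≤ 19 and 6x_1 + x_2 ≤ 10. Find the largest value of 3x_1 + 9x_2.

The continuous relaxation peaks at (0, 3.17) with value 28.50; rounding to a feasible lattice point costs some objective.
(x_1,x_2)=(0,3): 4·0+6·3=18≤19, 6·0+1·3=3≤10, objective 27.
(x_1,x_2)=(1,2): 4·1+6·2=16≤19, 6·1+1·2=8≤10, objective 21.
Maximum is 27 at (x_1,x_2)=(0,3).

27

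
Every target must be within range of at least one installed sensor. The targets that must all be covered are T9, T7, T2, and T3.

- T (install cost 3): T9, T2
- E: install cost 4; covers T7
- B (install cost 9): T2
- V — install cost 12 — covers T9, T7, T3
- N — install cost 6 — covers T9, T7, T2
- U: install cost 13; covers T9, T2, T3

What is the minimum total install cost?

15

This is an integer covering problem.
Choose T and V: together they cover T9, T7, T2, T3 — every target.
Total install cost: 3 + 12 = 15.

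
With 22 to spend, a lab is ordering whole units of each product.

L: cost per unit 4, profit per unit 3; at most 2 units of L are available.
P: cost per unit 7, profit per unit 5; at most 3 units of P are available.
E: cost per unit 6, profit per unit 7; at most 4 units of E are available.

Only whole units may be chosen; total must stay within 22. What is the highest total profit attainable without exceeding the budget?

E has the best ratio (7/6); taking only E gives at most 3×7 = 21 (stopped by the cost limit).
Mixing does better — 1×L and 3×E: cost 22 ≤ 22, profit 1·3 + 3·7 = 24.

24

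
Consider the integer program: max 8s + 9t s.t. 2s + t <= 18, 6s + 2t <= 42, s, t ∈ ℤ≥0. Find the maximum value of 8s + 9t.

(s,t)=(0,18): 2·0+1·18=18≤18, 6·0+2·18=36≤42, objective 162.
(s,t)=(0,17): 2·0+1·17=17≤18, 6·0+2·17=34≤42, objective 153.
Maximum is 162 at (s,t)=(0,18).

162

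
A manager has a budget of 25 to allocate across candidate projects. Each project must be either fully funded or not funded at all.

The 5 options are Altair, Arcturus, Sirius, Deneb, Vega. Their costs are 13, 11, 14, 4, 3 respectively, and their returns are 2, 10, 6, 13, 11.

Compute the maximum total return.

Take Arcturus, Deneb, and Vega: cost 11 + 4 + 3 = 18 ≤ 25, return 10 + 13 + 11 = 34.
No other feasible combination does better.

34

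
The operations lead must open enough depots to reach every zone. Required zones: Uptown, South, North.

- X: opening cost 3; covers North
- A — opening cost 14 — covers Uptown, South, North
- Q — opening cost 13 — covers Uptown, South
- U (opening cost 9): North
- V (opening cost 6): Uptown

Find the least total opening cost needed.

The greedy cost-per-new-zone heuristic would pick X, V, and Q for 22, but a cheaper cover exists.
A alone covers Uptown, South, North — every zone.
Total opening cost: 14.
No cover costs less than 14.

14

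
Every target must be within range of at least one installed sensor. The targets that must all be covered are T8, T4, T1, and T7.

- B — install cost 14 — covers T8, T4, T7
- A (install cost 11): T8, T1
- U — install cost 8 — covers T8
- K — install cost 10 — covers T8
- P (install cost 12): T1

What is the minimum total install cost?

25

Choose B and A: together they cover T8, T4, T1, T7 — every target.
Total install cost: 14 + 11 = 25.
No cover costs less than 25.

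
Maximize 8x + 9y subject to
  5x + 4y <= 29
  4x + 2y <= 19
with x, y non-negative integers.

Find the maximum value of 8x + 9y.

The continuous relaxation peaks at (0, 7.25) with value 65.25; rounding to a feasible lattice point costs some objective.
(x,y)=(0,7): 5·0+4·7=28≤29, 4·0+2·7=14≤19, objective 63.
(x,y)=(1,6): 5·1+4·6=29≤29, 4·1+2·6=16≤19, objective 62.
(x,y)=(0,6): 5·0+4·6=24≤29, 4·0+2·6=12≤19, objective 54.
The best lattice point is (0,7), giving 63.

63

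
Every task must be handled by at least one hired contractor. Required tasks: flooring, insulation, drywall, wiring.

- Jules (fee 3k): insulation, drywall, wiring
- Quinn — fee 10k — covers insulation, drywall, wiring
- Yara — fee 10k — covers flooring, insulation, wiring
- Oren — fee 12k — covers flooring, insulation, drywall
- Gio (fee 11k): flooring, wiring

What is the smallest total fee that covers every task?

13

This is a weighted set-cover instance.
Choose Jules and Yara: together they cover flooring, insulation, drywall, wiring — every task.
Total fee: 3 + 10 = 13.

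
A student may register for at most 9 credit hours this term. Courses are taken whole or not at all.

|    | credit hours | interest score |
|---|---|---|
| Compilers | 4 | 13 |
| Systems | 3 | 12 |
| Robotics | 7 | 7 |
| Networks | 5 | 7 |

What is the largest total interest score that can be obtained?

25

Allowing fractional choices, the relaxed optimum would be about 27.8, but courses are indivisible.
Compilers + Systems: credit hours 4 + 3 = 7 ≤ 9, interest score 13 + 12 = 25.
Systems + Networks: credit hours 3 + 5 = 8 ≤ 9, interest score 12 + 7 = 19.
Compilers + Networks: credit hours 4 + 5 = 9 ≤ 9, interest score 13 + 7 = 20.
Best is Compilers and Systems with total interest score 25.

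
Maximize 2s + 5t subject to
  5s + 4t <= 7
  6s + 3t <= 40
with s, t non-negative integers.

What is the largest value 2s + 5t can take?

5

The continuous relaxation peaks at (0, 1.75) with value 8.75; rounding to a feasible lattice point costs some objective.
(s,t)=(0,1): 5·0+4·1=4≤7, 6·0+3·1=3≤40, objective 5.
(s,t)=(1,0): 5·1+4·0=5≤7, 6·1+3·0=6≤40, objective 2.
(s,t)=(0,0): 5·0+4·0=0≤7, 6·0+3·0=0≤40, objective 0.
The best lattice point is (0,1), giving 5.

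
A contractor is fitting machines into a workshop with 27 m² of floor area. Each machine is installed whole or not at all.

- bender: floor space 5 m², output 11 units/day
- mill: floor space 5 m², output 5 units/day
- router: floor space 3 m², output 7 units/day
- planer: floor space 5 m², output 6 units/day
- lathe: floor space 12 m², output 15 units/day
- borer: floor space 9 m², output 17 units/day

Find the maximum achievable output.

46

Allowing fractional choices, the relaxed optimum would be about 47.5, but machines are indivisible.
bender + lathe + borer: floor space 5 + 12 + 9 = 26 ≤ 27, output 11 + 15 + 17 = 43.
bender + mill + router + planer + borer: floor space 5 + 5 + 3 + 5 + 9 = 27 ≤ 27, output 11 + 5 + 7 + 6 + 17 = 46.
Best is bender, mill, router, planer, and borer with total output 46.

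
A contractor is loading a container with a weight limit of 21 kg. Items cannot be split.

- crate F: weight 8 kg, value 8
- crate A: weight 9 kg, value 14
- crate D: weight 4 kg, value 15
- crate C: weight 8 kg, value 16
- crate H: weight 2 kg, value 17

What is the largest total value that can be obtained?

48

crate A + crate C + crate H: weight 9 + 8 + 2 = 19 ≤ 21, value 14 + 16 + 17 = 47.
crate D + crate C + crate H: weight 4 + 8 + 2 = 14 ≤ 21, value 15 + 16 + 17 = 48.
crate A + crate D + crate H: weight 9 + 4 + 2 = 15 ≤ 21, value 14 + 15 + 17 = 46.
Best is crate D, crate C, and crate H with total value 48.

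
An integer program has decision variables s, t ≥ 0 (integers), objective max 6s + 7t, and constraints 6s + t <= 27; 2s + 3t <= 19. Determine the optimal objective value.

47

(s,t)=(2,5): 6·2+1·5=17≤27, 2·2+3·5=19≤19, objective 47.
(s,t)=(3,4): 6·3+1·4=22≤27, 2·3+3·4=18≤19, objective 46.
The best lattice point is (2,5), giving 47.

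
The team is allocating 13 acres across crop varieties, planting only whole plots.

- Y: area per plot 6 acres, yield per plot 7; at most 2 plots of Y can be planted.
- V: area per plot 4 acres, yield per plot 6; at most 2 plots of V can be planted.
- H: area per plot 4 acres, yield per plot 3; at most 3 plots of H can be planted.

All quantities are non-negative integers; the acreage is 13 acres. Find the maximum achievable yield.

This is a bounded integer knapsack.
V has the best ratio (6/4); taking only V gives at most 2×6 = 12 (stopped by the supply cap of 2).
Mixing does better — 2×V and 1×H: area 12 ≤ 13, yield 2·6 + 1·3 = 15.

15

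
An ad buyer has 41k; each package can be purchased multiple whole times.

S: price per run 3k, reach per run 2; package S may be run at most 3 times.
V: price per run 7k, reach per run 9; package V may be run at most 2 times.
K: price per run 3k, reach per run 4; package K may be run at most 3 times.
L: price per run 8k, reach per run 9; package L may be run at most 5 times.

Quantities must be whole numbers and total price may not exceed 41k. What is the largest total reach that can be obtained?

2×V, 1×K, and 3×L: price 41 ≤ 41, reach 2·9 + 1·4 + 3·9 = 49.
3×K and 4×L: price 41 ≤ 41, reach 3·4 + 4·9 = 48.
Best is 49.

49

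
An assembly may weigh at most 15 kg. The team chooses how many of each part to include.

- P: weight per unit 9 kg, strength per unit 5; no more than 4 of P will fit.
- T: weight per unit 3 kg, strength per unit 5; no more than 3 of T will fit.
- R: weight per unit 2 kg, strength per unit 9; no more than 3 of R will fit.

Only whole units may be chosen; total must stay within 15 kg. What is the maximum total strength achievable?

3×T and 3×R: weight 15 ≤ 15, strength 3·5 + 3·9 = 42.
2×T and 3×R: weight 12 ≤ 15, strength 2·5 + 3·9 = 37.
Best is 42.

42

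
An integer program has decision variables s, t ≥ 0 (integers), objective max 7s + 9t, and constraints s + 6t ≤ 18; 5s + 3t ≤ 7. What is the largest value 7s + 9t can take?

The continuous relaxation peaks at (0, 2.33) with value 21.00; rounding to a feasible lattice point costs some objective.
(s,t)=(0,2): 1·0+6·2=12≤18, 5·0+3·2=6≤7, objective 18.
(s,t)=(0,1): 1·0+6·1=6≤18, 5·0+3·1=3≤7, objective 9.
Maximum is 18 at (s,t)=(0,2).

18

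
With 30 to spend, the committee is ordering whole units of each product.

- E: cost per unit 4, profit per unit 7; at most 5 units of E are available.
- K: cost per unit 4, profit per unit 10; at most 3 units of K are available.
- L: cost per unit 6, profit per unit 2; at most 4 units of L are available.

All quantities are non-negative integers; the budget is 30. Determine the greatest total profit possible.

This is a bounded integer knapsack.
Take 4×E and 3×K: cost 28 ≤ 30, profit 4·7 + 3·10 = 58.
K has the best ratio (10/4) and is taken to its limit of 3; remaining capacity is filled optimally with the others.

58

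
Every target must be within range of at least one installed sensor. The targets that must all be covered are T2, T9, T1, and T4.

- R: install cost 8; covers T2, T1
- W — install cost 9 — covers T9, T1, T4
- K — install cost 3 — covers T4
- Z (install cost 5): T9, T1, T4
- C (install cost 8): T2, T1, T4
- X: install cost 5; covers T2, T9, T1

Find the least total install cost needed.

Choose K and X: together they cover T2, T9, T1, T4 — every target.
Total install cost: 3 + 5 = 8.

8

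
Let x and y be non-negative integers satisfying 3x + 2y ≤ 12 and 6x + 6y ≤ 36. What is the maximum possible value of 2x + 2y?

12

(x,y)=(0,6): 3·0+2·6=12≤12, 6·0+6·6=36≤36, objective 12.
(x,y)=(0,5): 3·0+2·5=10≤12, 6·0+6·5=30≤36, objective 10.
Maximum is 12 at (x,y)=(0,6).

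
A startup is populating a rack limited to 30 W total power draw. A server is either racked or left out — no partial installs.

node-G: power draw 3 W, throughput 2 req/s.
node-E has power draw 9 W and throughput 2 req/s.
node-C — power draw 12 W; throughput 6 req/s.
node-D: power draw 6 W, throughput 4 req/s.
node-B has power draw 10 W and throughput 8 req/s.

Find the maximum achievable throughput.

18

This is an integer program with binary decision variables.
Allowing fractional choices, the relaxed optimum would be about 19.5, but servers are indivisible.
node-C + node-D + node-B: power draw 12 + 6 + 10 = 28 ≤ 30, throughput 6 + 4 + 8 = 18.
node-G + node-C + node-B: power draw 3 + 12 + 10 = 25 ≤ 30, throughput 2 + 6 + 8 = 16.
node-G + node-E + node-D + node-B: power draw 3 + 9 + 6 + 10 = 28 ≤ 30, throughput 2 + 2 + 4 + 8 = 16.
Best is node-C, node-D, and node-B with total throughput 18.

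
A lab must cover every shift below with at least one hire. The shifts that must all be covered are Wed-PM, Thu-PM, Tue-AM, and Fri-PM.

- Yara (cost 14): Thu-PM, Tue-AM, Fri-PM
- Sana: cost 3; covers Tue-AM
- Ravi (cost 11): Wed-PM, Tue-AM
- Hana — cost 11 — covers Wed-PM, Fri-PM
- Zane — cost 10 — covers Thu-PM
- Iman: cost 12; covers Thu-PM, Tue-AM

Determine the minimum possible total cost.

23

The greedy cost-per-new-shift heuristic would pick Sana, Hana, and Zane for 24, but a cheaper cover exists.
Choose Hana and Iman: together they cover Wed-PM, Thu-PM, Tue-AM, Fri-PM — every shift.
Total cost: 11 + 12 = 23.
No cover costs less than 23.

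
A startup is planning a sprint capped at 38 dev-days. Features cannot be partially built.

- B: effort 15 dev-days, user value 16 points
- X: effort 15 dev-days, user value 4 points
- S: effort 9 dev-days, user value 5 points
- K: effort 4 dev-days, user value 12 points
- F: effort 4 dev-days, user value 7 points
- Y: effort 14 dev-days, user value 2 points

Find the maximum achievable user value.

40

Take B, S, K, and F: effort 15 + 9 + 4 + 4 = 32 ≤ 38, user value 16 + 5 + 12 + 7 = 40.
No other feasible combination does better.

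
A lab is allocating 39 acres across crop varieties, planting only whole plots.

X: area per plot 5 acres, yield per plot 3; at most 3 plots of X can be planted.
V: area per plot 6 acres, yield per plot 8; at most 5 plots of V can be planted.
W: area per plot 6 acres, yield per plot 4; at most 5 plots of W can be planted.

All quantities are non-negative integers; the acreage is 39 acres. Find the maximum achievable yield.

V has the best ratio (8/6); taking only V gives at most 5×8 = 40 (stopped by the supply cap of 5).
Mixing does better — 5×V and 1×W: area 36 ≤ 39, yield 5·8 + 1·4 = 44.

44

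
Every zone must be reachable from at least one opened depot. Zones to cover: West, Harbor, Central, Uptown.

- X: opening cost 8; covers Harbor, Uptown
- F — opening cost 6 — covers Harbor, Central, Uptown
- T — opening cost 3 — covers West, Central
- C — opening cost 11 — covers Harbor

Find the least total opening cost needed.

Choose F and T: together they cover West, Harbor, Central, Uptown — every zone.
Total opening cost: 6 + 3 = 9.

9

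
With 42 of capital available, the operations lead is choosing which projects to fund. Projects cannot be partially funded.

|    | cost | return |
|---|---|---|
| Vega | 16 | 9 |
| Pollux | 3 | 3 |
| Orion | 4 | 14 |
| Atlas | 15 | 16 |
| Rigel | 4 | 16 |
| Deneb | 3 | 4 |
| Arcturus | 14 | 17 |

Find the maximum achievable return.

Take Orion, Atlas, Rigel, Deneb, and Arcturus: cost 4 + 15 + 4 + 3 + 14 = 40 ≤ 42, return 14 + 16 + 16 + 4 + 17 = 67.
No other feasible combination does better.

67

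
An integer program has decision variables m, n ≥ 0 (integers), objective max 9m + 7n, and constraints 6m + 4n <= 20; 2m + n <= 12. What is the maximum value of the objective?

(m,n)=(0,5): 6·0+4·5=20≤20, 2·0+1·5=5≤12, objective 35.
(m,n)=(0,4): 6·0+4·4=16≤20, 2·0+1·4=4≤12, objective 28.
Maximum is 35 at (m,n)=(0,5).

35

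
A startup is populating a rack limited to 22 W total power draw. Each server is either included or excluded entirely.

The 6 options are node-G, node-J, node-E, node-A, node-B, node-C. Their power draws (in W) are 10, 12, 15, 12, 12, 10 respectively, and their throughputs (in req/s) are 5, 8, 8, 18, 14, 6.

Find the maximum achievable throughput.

24

Treat it as a binary knapsack problem.
node-A + node-C: power draw 12 + 10 = 22 ≤ 22, throughput 18 + 6 = 24.
node-G + node-A: power draw 10 + 12 = 22 ≤ 22, throughput 5 + 18 = 23.
node-B + node-C: power draw 12 + 10 = 22 ≤ 22, throughput 14 + 6 = 20.
Best is node-A and node-C with total throughput 24.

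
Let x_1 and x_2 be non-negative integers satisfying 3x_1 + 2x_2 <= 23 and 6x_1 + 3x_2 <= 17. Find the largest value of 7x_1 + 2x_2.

The continuous relaxation peaks at (2.83, 0) with value 19.83; rounding to a feasible lattice point costs some objective.
(x_1,x_2)=(2,1): 3·2+2·1=8≤23, 6·2+3·1=15≤17, objective 16.
(x_1,x_2)=(2,0): 3·2+2·0=6≤23, 6·2+3·0=12≤17, objective 14.
(x_1,x_2)=(1,2): 3·1+2·2=7≤23, 6·1+3·2=12≤17, objective 11.
No feasible integer point exceeds 16.

16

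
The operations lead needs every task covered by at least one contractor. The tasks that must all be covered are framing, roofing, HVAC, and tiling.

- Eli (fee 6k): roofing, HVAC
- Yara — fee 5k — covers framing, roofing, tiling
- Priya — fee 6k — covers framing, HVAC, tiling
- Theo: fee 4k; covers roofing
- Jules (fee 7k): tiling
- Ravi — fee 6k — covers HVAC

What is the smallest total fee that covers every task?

Choose Priya and Theo: together they cover framing, roofing, HVAC, tiling — every task.
Total fee: 6 + 4 = 10.

10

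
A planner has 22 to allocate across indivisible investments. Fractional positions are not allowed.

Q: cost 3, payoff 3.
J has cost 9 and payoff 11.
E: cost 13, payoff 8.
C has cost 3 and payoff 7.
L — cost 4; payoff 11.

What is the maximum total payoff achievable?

Allowing fractional choices, the relaxed optimum would be about 33.8, but investments are indivisible.
E + C + L: cost 13 + 3 + 4 = 20 ≤ 22, payoff 8 + 7 + 11 = 26.
Q + J + C + L: cost 3 + 9 + 3 + 4 = 19 ≤ 22, payoff 3 + 11 + 7 + 11 = 32.
J + C + L: cost 9 + 3 + 4 = 16 ≤ 22, payoff 11 + 7 + 11 = 29.
Best is Q, J, C, and L with total payoff 32.

32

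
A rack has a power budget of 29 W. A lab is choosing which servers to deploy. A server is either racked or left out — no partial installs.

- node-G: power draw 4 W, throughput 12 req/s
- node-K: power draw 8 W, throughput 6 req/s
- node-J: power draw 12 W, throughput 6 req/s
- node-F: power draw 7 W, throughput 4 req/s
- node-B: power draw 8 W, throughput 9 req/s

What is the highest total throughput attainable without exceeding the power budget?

31

node-G + node-J + node-B: power draw 4 + 12 + 8 = 24 ≤ 29, throughput 12 + 6 + 9 = 27.
node-G + node-K + node-F + node-B: power draw 4 + 8 + 7 + 8 = 27 ≤ 29, throughput 12 + 6 + 4 + 9 = 31.
node-G + node-K + node-B: power draw 4 + 8 + 8 = 20 ≤ 29, throughput 12 + 6 + 9 = 27.
Best is node-G, node-K, node-F, and node-B with total throughput 31.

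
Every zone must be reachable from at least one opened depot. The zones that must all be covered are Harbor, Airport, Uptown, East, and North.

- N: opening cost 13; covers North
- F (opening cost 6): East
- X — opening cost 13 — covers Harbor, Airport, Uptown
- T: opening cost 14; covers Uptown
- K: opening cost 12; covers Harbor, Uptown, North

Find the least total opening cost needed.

Choose F, X, and K: together they cover Harbor, Airport, Uptown, East, North — every zone.
Total opening cost: 6 + 13 + 12 = 31.
No cover costs less than 31.

31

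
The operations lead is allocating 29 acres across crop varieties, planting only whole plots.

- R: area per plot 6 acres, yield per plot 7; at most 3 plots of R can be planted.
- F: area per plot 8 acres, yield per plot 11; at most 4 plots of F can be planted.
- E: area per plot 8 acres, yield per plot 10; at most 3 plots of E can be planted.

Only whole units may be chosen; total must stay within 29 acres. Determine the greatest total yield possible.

This is a bounded integer knapsack.
Take 2×R and 2×F: area 28 ≤ 29, yield 2·7 + 2·11 = 36.
No other integer combination yields more.

36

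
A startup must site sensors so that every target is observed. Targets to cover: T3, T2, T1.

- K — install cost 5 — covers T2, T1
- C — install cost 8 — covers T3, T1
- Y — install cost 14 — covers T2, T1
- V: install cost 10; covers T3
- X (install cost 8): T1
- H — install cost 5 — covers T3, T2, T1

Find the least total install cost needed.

5

H alone covers T3, T2, T1 — every target.
Total install cost: 5.
No cover costs less than 5.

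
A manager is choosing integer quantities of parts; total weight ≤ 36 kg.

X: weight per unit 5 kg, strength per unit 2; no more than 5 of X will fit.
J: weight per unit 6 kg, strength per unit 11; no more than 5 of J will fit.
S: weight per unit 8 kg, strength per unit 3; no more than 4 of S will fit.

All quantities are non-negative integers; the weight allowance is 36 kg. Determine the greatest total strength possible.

This is a bounded integer knapsack.
5×J: weight 30 ≤ 36, strength 5·11 = 55.
1×X and 5×J: weight 35 ≤ 36, strength 1·2 + 5·11 = 57.
Best is 57.

57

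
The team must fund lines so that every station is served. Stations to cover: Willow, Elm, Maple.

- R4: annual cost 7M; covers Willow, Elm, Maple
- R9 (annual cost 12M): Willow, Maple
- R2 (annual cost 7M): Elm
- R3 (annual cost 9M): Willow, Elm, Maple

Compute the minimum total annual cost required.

R4 alone covers Willow, Elm, Maple — every station.
Total annual cost: 7.

7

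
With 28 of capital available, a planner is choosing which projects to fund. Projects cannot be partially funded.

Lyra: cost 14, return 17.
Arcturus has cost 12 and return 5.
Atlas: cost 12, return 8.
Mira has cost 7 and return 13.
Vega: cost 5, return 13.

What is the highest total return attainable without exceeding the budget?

43

Arcturus + Mira + Vega: cost 12 + 7 + 5 = 24 ≤ 28, return 5 + 13 + 13 = 31.
Lyra + Mira + Vega: cost 14 + 7 + 5 = 26 ≤ 28, return 17 + 13 + 13 = 43.
Atlas + Mira + Vega: cost 12 + 7 + 5 = 24 ≤ 28, return 8 + 13 + 13 = 34.
Best is Lyra, Mira, and Vega with total return 43.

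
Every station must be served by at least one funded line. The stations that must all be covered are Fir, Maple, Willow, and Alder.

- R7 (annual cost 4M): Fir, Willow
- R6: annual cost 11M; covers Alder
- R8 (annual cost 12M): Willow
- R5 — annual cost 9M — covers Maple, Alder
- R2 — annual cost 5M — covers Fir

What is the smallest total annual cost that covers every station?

Choose R7 and R5: together they cover Fir, Maple, Willow, Alder — every station.
Total annual cost: 4 + 9 = 13.

13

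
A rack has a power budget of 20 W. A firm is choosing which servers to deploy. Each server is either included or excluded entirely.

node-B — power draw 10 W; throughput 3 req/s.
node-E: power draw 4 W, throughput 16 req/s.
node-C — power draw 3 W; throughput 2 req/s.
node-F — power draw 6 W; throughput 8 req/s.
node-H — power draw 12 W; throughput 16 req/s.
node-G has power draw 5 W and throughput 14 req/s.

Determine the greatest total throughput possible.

This is a 0-1 knapsack instance.
Allowing fractional choices, the relaxed optimum would be about 44.7, but servers are indivisible.
node-E + node-F + node-G: power draw 4 + 6 + 5 = 15 ≤ 20, throughput 16 + 8 + 14 = 38.
node-E + node-C + node-F + node-G: power draw 4 + 3 + 6 + 5 = 18 ≤ 20, throughput 16 + 2 + 8 + 14 = 40.
Best is node-E, node-C, node-F, and node-G with total throughput 40.

40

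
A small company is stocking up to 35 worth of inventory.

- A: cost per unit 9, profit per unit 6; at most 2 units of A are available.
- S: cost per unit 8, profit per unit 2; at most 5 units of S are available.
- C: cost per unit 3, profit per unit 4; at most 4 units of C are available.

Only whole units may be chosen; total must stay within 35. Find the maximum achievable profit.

28

C has the best ratio (4/3); taking only C gives at most 4×4 = 16 (stopped by the supply cap of 4).
Mixing does better — 2×A and 4×C: cost 30 ≤ 35, profit 2·6 + 4·4 = 28.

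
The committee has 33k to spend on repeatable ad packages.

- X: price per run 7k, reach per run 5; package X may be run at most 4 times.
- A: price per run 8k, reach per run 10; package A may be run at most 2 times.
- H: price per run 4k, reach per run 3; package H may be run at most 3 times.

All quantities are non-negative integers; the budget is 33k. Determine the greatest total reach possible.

31

This is a bounded integer knapsack.
Take 1×X, 2×A, and 2×H: price 31 ≤ 33, reach 1·5 + 2·10 + 2·3 = 31.
A has the best ratio (10/8) and is taken to its limit of 2; remaining capacity is filled optimally with the others.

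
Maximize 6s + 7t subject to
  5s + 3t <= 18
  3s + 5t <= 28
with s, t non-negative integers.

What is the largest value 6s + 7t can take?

(s,t)=(0,5): 5·0+3·5=15≤18, 3·0+5·5=25≤28, objective 35.
(s,t)=(1,4): 5·1+3·4=17≤18, 3·1+5·4=23≤28, objective 34.
(s,t)=(0,4): 5·0+3·4=12≤18, 3·0+5·4=20≤28, objective 28.
Maximum is 35 at (s,t)=(0,5).

35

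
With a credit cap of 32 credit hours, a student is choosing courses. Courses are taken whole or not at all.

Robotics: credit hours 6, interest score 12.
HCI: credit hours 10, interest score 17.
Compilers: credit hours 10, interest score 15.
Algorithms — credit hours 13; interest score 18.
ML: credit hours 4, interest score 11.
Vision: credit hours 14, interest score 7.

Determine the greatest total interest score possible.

55

This is a 0-1 knapsack instance.
Allowing fractional choices, the relaxed optimum would be about 57.8, but courses are indivisible.
Robotics + HCI + Algorithms: credit hours 6 + 10 + 13 = 29 ≤ 32, interest score 12 + 17 + 18 = 47.
Robotics + HCI + Compilers + ML: credit hours 6 + 10 + 10 + 4 = 30 ≤ 32, interest score 12 + 17 + 15 + 11 = 55.
Best is Robotics, HCI, Compilers, and ML with total interest score 55.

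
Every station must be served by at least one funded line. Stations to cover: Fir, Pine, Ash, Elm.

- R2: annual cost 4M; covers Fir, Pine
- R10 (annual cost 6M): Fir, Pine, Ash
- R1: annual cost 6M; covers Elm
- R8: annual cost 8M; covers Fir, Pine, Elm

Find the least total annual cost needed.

12

This is a weighted set-cover instance.
The greedy cost-per-new-station heuristic would pick R2, R10, and R1 for 16, but a cheaper cover exists.
Choose R10 and R1: together they cover Fir, Pine, Ash, Elm — every station.
Total annual cost: 6 + 6 = 12.
No cover costs less than 12.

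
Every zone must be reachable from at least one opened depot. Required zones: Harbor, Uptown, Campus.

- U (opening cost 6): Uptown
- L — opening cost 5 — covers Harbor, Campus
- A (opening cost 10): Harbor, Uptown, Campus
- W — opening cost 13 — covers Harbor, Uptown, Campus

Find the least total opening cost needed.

10

A alone covers Harbor, Uptown, Campus — every zone.
Total opening cost: 10.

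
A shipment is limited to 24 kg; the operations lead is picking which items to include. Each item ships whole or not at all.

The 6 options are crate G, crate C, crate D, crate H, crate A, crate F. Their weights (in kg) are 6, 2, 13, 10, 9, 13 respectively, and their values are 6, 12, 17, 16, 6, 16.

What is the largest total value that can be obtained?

Take crate G, crate C, and crate D: weight 6 + 2 + 13 = 21 ≤ 24, value 6 + 12 + 17 = 35.
No feasible combination exceeds this.

35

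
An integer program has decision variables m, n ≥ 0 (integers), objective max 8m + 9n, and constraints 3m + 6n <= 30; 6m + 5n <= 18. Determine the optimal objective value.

The continuous relaxation peaks at (0, 3.6) with value 32.40; rounding to a feasible lattice point costs some objective.
(m,n)=(0,3): 3·0+6·3=18≤30, 6·0+5·3=15≤18, objective 27.
(m,n)=(1,2): 3·1+6·2=15≤30, 6·1+5·2=16≤18, objective 26.
Maximum is 27 at (m,n)=(0,3).

27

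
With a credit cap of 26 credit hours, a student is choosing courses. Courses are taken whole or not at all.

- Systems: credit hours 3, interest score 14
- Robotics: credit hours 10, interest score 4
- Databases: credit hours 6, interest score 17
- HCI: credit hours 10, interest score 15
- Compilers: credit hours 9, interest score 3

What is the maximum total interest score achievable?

Allowing fractional choices, the relaxed optimum would be about 48.8, but courses are indivisible.
Systems + Databases + HCI: credit hours 3 + 6 + 10 = 19 ≤ 26, interest score 14 + 17 + 15 = 46.
Systems + Robotics + Databases: credit hours 3 + 10 + 6 = 19 ≤ 26, interest score 14 + 4 + 17 = 35.
Robotics + Databases + HCI: credit hours 10 + 6 + 10 = 26 ≤ 26, interest score 4 + 17 + 15 = 36.
Best is Systems, Databases, and HCI with total interest score 46.

46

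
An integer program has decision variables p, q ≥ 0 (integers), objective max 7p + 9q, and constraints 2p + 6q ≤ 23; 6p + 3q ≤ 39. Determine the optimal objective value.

53

The continuous relaxation peaks at (5.5, 2) with value 56.50; rounding to a feasible lattice point costs some objective.
(p,q)=(5,2): 2·5+6·2=22≤23, 6·5+3·2=36≤39, objective 53.
(p,q)=(6,1): 2·6+6·1=18≤23, 6·6+3·1=39≤39, objective 51.
(p,q)=(4,2): 2·4+6·2=20≤23, 6·4+3·2=30≤39, objective 46.
No feasible integer point exceeds 53.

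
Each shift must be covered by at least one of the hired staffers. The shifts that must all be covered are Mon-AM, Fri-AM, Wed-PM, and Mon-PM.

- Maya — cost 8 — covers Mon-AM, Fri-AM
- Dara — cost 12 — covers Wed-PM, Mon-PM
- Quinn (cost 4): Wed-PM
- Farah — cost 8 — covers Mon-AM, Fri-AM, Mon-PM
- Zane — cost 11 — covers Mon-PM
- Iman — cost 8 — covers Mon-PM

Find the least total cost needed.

12

Choose Quinn and Farah: together they cover Mon-AM, Fri-AM, Wed-PM, Mon-PM — every shift.
Total cost: 4 + 8 = 12.
No cover costs less than 12.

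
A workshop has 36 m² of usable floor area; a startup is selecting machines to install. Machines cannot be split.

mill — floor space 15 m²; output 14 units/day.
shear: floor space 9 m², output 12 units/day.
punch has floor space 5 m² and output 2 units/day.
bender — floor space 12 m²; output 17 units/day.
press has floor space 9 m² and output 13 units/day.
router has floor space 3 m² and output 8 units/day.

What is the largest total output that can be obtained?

50

This is an integer program with binary decision variables.
mill + shear + press + router: floor space 15 + 9 + 9 + 3 = 36 ≤ 36, output 14 + 12 + 13 + 8 = 47.
shear + bender + press + router: floor space 9 + 12 + 9 + 3 = 33 ≤ 36, output 12 + 17 + 13 + 8 = 50.
Best is shear, bender, press, and router with total output 50.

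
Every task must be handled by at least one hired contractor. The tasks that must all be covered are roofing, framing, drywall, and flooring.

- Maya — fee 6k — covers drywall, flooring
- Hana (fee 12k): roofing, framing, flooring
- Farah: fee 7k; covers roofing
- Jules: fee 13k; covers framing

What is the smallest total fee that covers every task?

18

This is a weighted set-cover instance.
Choose Maya and Hana: together they cover roofing, framing, drywall, flooring — every task.
Total fee: 6 + 12 = 18.
No cover costs less than 18.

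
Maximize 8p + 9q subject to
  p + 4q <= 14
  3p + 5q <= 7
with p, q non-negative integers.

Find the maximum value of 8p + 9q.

16

(p,q)=(2,0): 1·2+4·0=2≤14, 3·2+5·0=6≤7, objective 16.
(p,q)=(1,0): 1·1+4·0=1≤14, 3·1+5·0=3≤7, objective 8.
The best lattice point is (2,0), giving 16.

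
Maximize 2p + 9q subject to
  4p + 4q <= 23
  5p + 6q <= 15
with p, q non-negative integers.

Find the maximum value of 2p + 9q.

18

Relaxing integrality, the LP optimum is 22.50 at (p,q) = (0, 2.5), which is not an integer point.
(p,q)=(0,2): 4·0+4·2=8≤23, 5·0+6·2=12≤15, objective 18.
(p,q)=(1,1): 4·1+4·1=8≤23, 5·1+6·1=11≤15, objective 11.
(p,q)=(0,1): 4·0+4·1=4≤23, 5·0+6·1=6≤15, objective 9.
Maximum is 18 at (p,q)=(0,2).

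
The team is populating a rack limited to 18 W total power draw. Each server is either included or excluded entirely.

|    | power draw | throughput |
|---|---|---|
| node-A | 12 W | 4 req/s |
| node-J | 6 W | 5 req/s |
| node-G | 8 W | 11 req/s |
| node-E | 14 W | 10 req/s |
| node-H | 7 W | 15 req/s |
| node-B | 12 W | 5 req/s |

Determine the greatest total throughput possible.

26

This is an integer program with binary decision variables.
Allowing fractional choices, the relaxed optimum would be about 28.5, but servers are indivisible.
node-J + node-H: power draw 6 + 7 = 13 ≤ 18, throughput 5 + 15 = 20.
node-G + node-H: power draw 8 + 7 = 15 ≤ 18, throughput 11 + 15 = 26.
Best is node-G and node-H with total throughput 26.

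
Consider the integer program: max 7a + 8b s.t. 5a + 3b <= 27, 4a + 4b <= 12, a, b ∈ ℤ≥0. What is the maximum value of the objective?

(a,b)=(0,3) is feasible, giving 24.
(a,b)=(1,2) is feasible, giving 23.
The best lattice point is (0,3), giving 24.

24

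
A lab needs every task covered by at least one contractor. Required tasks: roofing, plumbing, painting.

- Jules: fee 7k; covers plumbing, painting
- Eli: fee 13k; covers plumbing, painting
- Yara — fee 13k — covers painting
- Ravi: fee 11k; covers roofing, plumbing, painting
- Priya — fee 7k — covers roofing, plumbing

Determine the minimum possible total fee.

This is an integer covering problem.
Ravi alone covers roofing, plumbing, painting — every task.
Total fee: 11.

11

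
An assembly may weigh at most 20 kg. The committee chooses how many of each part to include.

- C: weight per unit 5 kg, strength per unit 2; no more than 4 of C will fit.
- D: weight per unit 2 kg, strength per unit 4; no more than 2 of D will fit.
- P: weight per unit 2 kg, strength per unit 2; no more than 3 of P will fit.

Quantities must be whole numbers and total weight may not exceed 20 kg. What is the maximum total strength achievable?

D has the best ratio (4/2); taking only D gives at most 2×4 = 8 (stopped by the supply cap of 2).
Mixing does better — 2×C, 2×D, and 3×P: weight 20 ≤ 20, strength 2·2 + 2·4 + 3·2 = 18.

18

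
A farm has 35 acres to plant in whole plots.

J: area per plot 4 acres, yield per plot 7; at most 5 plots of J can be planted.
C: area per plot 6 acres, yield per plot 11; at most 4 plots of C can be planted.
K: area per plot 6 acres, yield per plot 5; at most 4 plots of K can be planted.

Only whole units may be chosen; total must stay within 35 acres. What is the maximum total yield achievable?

61

C has the best ratio (11/6); taking only C gives at most 4×11 = 44 (stopped by the supply cap of 4).
Mixing does better — 4×J and 3×C: area 34 ≤ 35, yield 4·7 + 3·11 = 61.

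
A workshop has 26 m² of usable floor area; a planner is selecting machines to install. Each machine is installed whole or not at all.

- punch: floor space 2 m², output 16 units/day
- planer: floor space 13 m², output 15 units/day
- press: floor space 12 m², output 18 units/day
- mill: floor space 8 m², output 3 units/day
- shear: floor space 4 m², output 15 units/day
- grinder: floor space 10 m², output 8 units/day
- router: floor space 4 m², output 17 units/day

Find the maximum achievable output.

punch + planer + shear + router: floor space 2 + 13 + 4 + 4 = 23 ≤ 26, output 16 + 15 + 15 + 17 = 63.
punch + shear + grinder + router: floor space 2 + 4 + 10 + 4 = 20 ≤ 26, output 16 + 15 + 8 + 17 = 56.
punch + press + shear + router: floor space 2 + 12 + 4 + 4 = 22 ≤ 26, output 16 + 18 + 15 + 17 = 66.
Best is punch, press, shear, and router with total output 66.

66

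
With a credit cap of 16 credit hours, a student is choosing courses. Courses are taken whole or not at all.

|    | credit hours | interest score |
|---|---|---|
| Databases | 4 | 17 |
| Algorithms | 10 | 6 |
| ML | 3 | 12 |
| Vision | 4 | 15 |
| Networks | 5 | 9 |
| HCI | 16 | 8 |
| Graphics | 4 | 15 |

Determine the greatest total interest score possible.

59

Treat it as a binary knapsack problem.
Allowing fractional choices, the relaxed optimum would be about 60.8, but courses are indivisible.
Databases + ML + Vision + Graphics: credit hours 4 + 3 + 4 + 4 = 15 ≤ 16, interest score 17 + 12 + 15 + 15 = 59.
Databases + ML + Vision + Networks: credit hours 4 + 3 + 4 + 5 = 16 ≤ 16, interest score 17 + 12 + 15 + 9 = 53.
Databases + ML + Networks + Graphics: credit hours 4 + 3 + 5 + 4 = 16 ≤ 16, interest score 17 + 12 + 9 + 15 = 53.
Best is Databases, ML, Vision, and Graphics with total interest score 59.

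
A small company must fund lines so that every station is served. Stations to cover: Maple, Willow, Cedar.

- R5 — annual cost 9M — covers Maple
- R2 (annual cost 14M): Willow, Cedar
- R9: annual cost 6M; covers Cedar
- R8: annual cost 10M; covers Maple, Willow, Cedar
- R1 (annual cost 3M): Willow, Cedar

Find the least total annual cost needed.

10

The greedy cost-per-new-station heuristic would pick R1 and R5 for 12, but a cheaper cover exists.
R8 alone covers Maple, Willow, Cedar — every station.
Total annual cost: 10.
No cover costs less than 10.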